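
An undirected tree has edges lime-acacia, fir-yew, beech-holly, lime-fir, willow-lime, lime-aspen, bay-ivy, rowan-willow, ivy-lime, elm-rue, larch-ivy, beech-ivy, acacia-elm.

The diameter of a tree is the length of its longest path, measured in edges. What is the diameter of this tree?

Starting from holly, a farthest node is rue at distance 6.
One longest path: holly - beech - ivy - lime - acacia - elm - rue.
So the diameter is 6.

6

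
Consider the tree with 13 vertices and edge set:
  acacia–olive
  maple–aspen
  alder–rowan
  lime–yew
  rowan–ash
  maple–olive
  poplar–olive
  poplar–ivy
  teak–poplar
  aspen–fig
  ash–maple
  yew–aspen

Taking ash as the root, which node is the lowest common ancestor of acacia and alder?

ash

acacia's ancestor chain is acacia, olive, maple, ash and alder's is alder, rowan, ash; they first meet at ash.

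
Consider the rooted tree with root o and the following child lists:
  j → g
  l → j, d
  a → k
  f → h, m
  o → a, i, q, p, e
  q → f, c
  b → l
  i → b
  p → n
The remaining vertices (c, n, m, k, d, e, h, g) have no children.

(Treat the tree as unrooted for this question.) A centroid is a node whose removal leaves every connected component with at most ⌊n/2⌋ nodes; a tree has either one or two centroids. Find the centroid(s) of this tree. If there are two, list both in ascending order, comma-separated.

Delete o: the remaining components have sizes 6, 5, 2, 2, 1. Max 6 ≤ 8, so o is a centroid.
No neighbour of o does as well, so o is the unique centroid.

o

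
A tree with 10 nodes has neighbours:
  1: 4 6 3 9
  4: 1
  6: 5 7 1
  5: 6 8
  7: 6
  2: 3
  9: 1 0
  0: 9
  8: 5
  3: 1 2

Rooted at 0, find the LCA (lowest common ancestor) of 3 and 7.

1

3's ancestor chain is 3, 1, 9, 0 and 7's is 7, 6, 1, 9, 0; they first meet at 1.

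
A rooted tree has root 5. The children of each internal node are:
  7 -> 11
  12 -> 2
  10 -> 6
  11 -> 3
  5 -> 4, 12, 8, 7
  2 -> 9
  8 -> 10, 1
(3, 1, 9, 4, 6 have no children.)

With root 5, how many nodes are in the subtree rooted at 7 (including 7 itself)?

3

The subtree rooted at 7 contains: 7, 11, 3 — 3 nodes.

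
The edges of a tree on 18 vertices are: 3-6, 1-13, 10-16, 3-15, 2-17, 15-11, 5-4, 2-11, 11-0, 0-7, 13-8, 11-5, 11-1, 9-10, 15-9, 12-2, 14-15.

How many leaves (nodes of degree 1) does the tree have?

8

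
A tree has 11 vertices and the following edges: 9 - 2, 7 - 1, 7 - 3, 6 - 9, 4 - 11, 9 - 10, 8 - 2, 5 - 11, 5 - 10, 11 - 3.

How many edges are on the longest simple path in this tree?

8

Starting from 1, a farthest node is 8 at distance 8.
One longest path: 1–7–3–11–5–10–9–2–8.
So the diameter is 8.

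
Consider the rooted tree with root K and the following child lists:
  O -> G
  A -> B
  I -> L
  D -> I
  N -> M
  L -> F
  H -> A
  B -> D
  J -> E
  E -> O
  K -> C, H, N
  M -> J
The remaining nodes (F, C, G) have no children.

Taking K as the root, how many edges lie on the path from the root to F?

7

Path from K to F: K → H → A → B → D → I → L → F, which has 7 edges.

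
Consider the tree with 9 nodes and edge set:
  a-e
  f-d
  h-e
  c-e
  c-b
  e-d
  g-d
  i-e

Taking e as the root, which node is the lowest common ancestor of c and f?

c's ancestor chain is c, e and f's is f, d, e; they first meet at e.

e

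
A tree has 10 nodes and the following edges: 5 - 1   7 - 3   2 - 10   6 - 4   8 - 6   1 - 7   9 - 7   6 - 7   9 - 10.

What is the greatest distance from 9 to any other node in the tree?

A farthest node from 9 is 5 (8, 4 also at distance 3).
The path 9–7–1–5 has 3 edges.

3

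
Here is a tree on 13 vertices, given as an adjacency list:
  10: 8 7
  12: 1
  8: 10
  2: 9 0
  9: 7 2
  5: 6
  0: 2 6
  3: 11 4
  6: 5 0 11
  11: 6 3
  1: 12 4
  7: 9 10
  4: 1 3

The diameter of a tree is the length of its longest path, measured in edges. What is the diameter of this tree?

BFS from 8 reaches 12 last, at distance 11; BFS from 12 confirms no node is farther.
Path: 8–10–7–9–2–0–6–11–3–4–1–12.

11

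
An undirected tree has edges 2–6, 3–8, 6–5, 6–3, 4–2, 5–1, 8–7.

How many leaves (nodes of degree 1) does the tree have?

The leaves are 1, 4, 7.
That is 3 leaves.

3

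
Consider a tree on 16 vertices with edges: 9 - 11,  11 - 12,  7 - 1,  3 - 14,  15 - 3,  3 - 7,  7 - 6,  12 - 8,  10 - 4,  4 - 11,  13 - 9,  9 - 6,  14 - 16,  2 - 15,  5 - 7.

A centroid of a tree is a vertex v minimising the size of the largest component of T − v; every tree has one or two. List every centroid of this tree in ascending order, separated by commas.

6, 7

Delete 7: the remaining components have sizes 8, 5, 1, 1. Max 8 ≤ 8, so 7 is a centroid.
6 is adjacent to 7 and is also a centroid (the largest component after removing it is likewise 8).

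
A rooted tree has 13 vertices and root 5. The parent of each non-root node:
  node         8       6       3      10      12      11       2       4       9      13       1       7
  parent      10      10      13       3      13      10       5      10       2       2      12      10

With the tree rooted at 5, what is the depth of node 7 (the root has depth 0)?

5

5–2–13–3–10–7 — 5 edges.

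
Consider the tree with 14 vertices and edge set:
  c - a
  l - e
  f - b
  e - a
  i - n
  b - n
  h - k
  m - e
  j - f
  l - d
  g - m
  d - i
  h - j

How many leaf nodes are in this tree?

The leaves are c, g, k.
That is 3 leaves.

3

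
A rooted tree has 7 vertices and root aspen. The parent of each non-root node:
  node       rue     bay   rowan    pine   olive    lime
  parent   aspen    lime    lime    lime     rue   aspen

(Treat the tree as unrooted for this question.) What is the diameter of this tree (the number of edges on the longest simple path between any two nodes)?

A longest path is rowan-lime-aspen-rue-olive, with 4 edges.

4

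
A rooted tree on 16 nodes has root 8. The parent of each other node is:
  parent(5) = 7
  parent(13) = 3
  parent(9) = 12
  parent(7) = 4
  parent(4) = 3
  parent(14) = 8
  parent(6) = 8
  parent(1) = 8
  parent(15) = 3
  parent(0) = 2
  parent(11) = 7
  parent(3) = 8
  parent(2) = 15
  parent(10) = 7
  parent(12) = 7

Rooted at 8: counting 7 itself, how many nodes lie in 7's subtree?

6

The subtree rooted at 7 contains: 7, 11, 10, 5, 12, 9 — 6 nodes.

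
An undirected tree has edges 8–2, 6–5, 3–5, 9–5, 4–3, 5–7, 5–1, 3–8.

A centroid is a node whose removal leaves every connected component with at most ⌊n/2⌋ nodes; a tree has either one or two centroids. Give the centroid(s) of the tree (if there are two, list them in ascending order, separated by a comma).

5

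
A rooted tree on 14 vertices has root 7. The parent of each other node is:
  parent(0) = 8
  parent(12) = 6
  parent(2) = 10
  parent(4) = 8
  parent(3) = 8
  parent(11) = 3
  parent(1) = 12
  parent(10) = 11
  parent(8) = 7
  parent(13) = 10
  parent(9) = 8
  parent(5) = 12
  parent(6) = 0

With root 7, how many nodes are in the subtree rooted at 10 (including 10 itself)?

3

Descendants of 10 (including itself): 10, 13, 2. That's 3.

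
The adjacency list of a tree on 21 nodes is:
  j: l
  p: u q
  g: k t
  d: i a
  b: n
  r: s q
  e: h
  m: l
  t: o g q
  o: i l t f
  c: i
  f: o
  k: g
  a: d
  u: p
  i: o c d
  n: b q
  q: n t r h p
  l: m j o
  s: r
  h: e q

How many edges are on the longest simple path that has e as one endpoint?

7

The node farthest from e is a, via e-h-q-t-o-i-d-a — 7 edges.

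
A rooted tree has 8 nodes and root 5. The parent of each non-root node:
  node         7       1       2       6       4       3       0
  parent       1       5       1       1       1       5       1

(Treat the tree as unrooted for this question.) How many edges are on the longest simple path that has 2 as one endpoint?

3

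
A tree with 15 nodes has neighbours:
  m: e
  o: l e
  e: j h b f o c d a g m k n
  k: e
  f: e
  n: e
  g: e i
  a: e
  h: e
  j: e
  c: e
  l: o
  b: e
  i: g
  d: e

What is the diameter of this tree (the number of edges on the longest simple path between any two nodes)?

4

A longest path is l–o–e–g–i, with 4 edges.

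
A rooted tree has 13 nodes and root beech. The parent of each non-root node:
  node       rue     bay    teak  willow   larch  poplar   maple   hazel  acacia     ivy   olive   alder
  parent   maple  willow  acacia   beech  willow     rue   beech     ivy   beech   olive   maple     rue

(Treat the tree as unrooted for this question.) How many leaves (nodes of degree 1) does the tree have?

6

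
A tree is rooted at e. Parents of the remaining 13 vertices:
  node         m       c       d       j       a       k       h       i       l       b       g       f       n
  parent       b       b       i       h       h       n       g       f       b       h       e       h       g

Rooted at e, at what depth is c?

4

Path from e to c: e → g → h → b → c, which has 4 edges.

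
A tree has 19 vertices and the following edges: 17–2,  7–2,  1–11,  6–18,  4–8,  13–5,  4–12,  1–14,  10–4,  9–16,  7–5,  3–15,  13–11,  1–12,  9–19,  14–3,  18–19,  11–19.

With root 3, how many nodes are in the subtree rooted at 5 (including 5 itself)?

4

Descendants of 5 (including itself): 5, 7, 2, 17. That's 4.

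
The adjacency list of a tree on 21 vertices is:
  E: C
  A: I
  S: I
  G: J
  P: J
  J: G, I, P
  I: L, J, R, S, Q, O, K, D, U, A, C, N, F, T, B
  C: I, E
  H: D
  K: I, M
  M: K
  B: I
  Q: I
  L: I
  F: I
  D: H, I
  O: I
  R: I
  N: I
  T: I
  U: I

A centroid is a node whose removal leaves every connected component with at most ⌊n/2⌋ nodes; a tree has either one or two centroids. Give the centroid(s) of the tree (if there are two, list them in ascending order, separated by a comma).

I

Delete I: the remaining components have sizes 3, 2, 2, 2, 1, 1, 1, 1, 1, 1, 1, 1, 1, 1, 1. Max 3 ≤ 10, so I is a centroid.
Every other node leaves some component of size > 10, so the centroid is unique.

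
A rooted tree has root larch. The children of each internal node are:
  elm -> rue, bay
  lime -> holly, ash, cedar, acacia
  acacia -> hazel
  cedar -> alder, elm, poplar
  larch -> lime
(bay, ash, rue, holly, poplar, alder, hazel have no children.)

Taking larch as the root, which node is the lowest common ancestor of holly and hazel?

lime

Path holly→root: holly lime larch; path hazel→root: hazel acacia lime larch.
First common node: lime.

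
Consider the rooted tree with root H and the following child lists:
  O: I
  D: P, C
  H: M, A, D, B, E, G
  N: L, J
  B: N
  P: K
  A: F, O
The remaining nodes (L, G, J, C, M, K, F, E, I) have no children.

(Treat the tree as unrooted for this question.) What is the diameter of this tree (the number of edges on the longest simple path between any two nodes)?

6

BFS from L reaches I last, at distance 6; BFS from I confirms no node is farther.
Path: L – N – B – H – A – O – I.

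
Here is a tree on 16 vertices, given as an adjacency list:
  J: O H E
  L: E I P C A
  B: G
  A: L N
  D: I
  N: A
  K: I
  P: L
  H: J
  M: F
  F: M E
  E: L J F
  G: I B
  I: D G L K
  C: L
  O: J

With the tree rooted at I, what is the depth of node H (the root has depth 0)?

4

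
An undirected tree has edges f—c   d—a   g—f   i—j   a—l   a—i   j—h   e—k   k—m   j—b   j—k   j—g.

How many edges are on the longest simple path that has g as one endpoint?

Distances from g peak at 4, attained at l (d also at distance 4).
g–j–i–a–l

4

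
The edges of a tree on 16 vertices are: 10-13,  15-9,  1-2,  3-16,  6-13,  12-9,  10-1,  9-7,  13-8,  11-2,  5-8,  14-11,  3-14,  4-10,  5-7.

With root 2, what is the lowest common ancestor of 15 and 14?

2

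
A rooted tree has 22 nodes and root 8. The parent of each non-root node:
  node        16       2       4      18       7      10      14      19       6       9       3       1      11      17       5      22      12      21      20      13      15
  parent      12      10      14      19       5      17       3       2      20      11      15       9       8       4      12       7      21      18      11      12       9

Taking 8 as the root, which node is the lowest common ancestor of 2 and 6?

11

2's ancestor chain is 2, 10, 17, 4, 14, 3, 15, 9, 11, 8 and 6's is 6, 20, 11, 8; they first meet at 11.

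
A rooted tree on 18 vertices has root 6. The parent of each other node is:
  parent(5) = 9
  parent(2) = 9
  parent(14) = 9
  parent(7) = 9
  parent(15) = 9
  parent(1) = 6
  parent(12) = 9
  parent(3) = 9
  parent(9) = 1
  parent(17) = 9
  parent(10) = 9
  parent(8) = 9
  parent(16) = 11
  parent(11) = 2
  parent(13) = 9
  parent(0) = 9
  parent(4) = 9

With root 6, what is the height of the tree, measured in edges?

5

The longest root-to-leaf path is 6–1–9–2–11–16 (5 edges).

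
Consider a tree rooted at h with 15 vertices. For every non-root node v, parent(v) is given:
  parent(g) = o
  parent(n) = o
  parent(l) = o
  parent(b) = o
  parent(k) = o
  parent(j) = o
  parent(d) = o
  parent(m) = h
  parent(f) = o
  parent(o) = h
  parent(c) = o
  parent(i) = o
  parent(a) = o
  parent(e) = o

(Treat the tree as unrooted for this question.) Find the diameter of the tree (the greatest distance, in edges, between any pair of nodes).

3

Starting from m, a farthest node is n at distance 3.
One longest path: m - h - o - n.
So the diameter is 3.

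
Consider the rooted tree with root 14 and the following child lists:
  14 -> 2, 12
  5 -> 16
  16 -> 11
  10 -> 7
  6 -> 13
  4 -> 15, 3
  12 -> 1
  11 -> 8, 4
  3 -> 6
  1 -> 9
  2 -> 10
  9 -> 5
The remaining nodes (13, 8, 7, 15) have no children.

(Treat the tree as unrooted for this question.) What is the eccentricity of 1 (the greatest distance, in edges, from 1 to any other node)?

8

The node farthest from 1 is 13, via 1-9-5-16-11-4-3-6-13 — 8 edges.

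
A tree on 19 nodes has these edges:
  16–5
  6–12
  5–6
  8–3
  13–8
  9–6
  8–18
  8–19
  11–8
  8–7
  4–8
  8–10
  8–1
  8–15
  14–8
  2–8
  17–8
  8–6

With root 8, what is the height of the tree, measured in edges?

3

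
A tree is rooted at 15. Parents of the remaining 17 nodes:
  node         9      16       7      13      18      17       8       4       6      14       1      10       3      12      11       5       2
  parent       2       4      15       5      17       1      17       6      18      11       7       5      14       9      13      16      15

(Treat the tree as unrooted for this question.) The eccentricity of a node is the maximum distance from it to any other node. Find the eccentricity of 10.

A farthest node from 10 is 12.
The path 10 – 5 – 16 – 4 – 6 – 18 – 17 – 1 – 7 – 15 – 2 – 9 – 12 has 12 edges.

12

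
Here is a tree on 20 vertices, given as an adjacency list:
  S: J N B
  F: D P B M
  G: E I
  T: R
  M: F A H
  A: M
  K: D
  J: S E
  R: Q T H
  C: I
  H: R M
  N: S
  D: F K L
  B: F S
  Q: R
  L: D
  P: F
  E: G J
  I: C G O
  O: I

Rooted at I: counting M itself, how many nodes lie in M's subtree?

Descendants of M (including itself): M, A, H, R, T, Q. That's 6.

6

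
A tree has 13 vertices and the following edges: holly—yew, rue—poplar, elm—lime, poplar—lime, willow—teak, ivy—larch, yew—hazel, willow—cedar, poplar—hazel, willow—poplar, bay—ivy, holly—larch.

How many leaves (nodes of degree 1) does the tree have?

5

Exactly 5 nodes have a single neighbour: bay, cedar, elm, rue, teak.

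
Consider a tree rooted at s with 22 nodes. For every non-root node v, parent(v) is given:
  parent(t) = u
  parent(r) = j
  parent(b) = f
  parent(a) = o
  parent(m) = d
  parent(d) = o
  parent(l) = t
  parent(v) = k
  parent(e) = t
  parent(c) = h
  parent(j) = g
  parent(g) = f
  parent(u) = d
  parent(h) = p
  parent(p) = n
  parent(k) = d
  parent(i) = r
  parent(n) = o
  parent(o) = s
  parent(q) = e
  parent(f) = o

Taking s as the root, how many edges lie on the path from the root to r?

5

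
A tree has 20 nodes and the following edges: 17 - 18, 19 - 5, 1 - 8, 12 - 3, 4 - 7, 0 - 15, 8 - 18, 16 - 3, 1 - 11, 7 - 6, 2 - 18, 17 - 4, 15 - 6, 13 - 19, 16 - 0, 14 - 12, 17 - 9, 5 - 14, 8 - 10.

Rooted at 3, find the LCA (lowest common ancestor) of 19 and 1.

3

19's ancestor chain is 19, 5, 14, 12, 3 and 1's is 1, 8, 18, 17, 4, 7, 6, 15, 0, 16, 3; they first meet at 3.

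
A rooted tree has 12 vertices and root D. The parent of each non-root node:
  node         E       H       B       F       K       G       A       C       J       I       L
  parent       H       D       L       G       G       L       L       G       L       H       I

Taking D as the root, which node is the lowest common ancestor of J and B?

L

J's ancestor chain is J, L, I, H, D and B's is B, L, I, H, D; they first meet at L.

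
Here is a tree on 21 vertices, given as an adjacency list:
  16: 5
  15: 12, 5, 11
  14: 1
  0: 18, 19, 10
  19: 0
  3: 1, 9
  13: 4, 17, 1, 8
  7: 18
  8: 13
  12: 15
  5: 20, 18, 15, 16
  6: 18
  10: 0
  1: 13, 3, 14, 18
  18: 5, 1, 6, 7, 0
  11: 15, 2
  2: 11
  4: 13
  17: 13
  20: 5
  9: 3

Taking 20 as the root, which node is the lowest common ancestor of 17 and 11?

Path 17→root: 17 13 1 18 5 20; path 11→root: 11 15 5 20.
First common node: 5.

5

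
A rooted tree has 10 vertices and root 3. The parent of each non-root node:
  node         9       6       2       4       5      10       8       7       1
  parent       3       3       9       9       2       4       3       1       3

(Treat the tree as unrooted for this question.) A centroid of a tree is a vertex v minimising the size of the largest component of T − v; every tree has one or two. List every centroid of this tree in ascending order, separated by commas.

3, 9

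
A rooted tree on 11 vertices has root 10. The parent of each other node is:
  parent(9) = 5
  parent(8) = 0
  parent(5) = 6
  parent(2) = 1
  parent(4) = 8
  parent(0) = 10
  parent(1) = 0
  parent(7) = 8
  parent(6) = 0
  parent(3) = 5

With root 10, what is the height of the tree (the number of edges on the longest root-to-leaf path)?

4

A deepest node is 9, reached by 10 – 0 – 6 – 5 – 9.
That path has 4 edges, so the height is 4.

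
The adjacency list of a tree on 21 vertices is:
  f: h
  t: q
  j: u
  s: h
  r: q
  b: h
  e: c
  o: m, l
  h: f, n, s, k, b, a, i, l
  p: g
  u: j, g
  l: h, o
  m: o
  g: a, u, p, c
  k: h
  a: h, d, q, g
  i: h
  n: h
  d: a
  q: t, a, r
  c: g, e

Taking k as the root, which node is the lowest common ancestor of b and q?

Ancestors of b (toward the root): b, h, k.
Ancestors of q: q, a, h, k.
The deepest node appearing in both lists is h.

h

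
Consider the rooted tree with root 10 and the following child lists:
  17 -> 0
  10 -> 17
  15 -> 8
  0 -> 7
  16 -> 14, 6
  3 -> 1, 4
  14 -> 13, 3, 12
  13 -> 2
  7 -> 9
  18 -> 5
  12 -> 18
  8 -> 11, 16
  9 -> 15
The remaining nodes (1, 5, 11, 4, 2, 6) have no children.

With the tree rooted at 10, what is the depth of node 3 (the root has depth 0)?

9

10–17–0–7–9–15–8–16–14–3 — 9 edges.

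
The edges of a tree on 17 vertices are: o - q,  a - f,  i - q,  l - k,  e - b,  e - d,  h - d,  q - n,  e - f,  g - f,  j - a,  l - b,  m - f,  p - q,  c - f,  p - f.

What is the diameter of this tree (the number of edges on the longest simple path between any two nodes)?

7

A longest path is k–l–b–e–f–p–q–n, with 7 edges.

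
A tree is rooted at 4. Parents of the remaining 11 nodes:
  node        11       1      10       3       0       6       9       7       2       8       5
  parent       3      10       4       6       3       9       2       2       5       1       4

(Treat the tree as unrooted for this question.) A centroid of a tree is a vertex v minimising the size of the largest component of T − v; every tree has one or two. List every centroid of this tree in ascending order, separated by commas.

2

Removing 2 splits the tree into components of sizes 5, 5, 1; the largest is 5 ≤ ⌊12/2⌋ = 6.
Every other node leaves some component of size > 6, so the centroid is unique.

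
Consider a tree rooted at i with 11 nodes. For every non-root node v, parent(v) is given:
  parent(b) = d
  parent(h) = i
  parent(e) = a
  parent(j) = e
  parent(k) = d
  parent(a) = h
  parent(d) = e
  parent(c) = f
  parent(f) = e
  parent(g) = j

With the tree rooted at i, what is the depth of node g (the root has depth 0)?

5

i → h → a → e → j → g — 5 edges.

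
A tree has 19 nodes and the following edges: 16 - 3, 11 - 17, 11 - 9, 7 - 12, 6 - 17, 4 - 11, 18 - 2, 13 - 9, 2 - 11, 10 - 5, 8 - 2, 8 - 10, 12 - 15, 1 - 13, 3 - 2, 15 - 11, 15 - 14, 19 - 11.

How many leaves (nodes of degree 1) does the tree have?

Exactly 9 nodes have a single neighbour: 1, 4, 5, 6, 7, 14, 16, 18, 19.

9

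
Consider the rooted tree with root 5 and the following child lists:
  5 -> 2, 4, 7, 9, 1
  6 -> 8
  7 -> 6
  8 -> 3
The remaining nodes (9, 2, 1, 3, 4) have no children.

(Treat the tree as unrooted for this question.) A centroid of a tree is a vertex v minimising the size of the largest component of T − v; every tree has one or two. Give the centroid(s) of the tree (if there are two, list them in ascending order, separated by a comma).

If 5 is removed the pieces have sizes 4, 1, 1, 1, 1, all ≤ ⌊9/2⌋ = 4.
No neighbour of 5 does as well, so 5 is the unique centroid.

5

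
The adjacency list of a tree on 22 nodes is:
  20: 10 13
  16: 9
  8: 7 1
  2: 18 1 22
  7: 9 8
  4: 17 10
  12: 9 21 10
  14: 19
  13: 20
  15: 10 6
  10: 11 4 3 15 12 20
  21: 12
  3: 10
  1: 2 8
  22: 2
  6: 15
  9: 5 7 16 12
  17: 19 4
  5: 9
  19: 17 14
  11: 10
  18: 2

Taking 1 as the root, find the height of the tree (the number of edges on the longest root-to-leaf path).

9

A deepest node is 14, reached by 1-8-7-9-12-10-4-17-19-14.
That path has 9 edges, so the height is 9.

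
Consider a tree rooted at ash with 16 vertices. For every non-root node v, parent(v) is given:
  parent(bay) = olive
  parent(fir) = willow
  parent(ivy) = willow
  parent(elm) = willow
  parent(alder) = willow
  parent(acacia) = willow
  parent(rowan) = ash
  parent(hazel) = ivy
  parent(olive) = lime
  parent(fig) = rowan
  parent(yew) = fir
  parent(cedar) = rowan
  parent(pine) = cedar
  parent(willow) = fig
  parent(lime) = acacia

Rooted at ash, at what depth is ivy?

ash – rowan – fig – willow – ivy — 4 edges.

4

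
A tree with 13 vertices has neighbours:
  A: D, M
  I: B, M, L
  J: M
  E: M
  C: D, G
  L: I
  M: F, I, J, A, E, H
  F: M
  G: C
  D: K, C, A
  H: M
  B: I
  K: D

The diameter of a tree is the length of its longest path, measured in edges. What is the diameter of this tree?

BFS from G reaches B last, at distance 6; BFS from B confirms no node is farther.
Path: G - C - D - A - M - I - B.

6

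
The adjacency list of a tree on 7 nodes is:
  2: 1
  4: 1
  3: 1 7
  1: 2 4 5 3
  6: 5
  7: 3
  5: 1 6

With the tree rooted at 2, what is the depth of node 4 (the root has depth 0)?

2

2 – 1 – 4 — 2 edges.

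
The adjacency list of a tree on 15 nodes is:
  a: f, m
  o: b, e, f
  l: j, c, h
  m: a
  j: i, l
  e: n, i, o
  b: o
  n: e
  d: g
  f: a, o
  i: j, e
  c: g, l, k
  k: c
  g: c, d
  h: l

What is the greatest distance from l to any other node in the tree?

7

Distances from l peak at 7, attained at m.
l–j–i–e–o–f–a–m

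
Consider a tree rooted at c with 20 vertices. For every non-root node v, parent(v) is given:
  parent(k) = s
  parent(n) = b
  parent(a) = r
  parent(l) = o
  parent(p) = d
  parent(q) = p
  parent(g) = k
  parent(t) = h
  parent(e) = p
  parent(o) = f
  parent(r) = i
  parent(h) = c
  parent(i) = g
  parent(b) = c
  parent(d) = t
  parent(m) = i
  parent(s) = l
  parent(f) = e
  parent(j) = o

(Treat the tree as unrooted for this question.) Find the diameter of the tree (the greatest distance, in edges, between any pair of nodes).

Starting from n, a farthest node is a at distance 16.
One longest path: n–b–c–h–t–d–p–e–f–o–l–s–k–g–i–r–a.
So the diameter is 16.

16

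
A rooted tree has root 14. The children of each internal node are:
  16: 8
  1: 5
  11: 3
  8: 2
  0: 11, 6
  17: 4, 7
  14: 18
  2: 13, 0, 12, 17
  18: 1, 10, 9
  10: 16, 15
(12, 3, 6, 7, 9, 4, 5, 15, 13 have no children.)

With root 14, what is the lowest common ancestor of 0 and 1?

Path 0→root: 0 2 8 16 10 18 14; path 1→root: 1 18 14.
First common node: 18.

18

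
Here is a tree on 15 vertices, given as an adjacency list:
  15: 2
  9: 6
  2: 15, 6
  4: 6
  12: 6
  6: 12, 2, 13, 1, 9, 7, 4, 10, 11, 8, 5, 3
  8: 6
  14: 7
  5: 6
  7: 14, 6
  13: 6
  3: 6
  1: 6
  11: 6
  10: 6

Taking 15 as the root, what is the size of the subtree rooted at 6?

6's subtree: {6, 10, 12, 3, 7, 1, 5, 8, 4, 9, 13, 11, 14}, size 13.

13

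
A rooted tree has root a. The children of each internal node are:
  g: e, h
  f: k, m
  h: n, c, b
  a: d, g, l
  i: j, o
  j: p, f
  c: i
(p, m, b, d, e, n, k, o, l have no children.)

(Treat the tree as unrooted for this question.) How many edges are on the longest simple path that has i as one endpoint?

5

The node farthest from i is d (l also at distance 5), via i–c–h–g–a–d — 5 edges.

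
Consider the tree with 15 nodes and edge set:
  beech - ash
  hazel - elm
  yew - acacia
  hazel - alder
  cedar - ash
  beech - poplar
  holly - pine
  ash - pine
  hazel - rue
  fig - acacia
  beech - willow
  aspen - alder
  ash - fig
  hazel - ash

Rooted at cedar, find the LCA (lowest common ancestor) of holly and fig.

holly's ancestor chain is holly, pine, ash, cedar and fig's is fig, ash, cedar; they first meet at ash.

ash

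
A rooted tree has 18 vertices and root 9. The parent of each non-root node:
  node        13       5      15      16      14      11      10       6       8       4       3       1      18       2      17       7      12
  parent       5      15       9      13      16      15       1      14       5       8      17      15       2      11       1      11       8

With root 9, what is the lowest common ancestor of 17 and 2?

Ancestors of 17 (toward the root): 17, 1, 15, 9.
Ancestors of 2: 2, 11, 15, 9.
The deepest node appearing in both lists is 15.

15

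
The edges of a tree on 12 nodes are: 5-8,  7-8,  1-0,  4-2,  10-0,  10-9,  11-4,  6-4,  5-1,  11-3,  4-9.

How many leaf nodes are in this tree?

The leaves are 2, 3, 6, 7.
That is 4 leaves.

4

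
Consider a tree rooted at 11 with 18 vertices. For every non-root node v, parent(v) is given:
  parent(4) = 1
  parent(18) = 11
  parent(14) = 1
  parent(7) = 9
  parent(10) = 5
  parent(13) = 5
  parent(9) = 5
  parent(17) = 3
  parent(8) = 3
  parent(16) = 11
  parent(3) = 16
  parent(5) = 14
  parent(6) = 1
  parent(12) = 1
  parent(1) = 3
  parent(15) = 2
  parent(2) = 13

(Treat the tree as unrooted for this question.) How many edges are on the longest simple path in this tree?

9

Starting from 18, a farthest node is 15 at distance 9.
One longest path: 18 - 11 - 16 - 3 - 1 - 14 - 5 - 13 - 2 - 15.
So the diameter is 9.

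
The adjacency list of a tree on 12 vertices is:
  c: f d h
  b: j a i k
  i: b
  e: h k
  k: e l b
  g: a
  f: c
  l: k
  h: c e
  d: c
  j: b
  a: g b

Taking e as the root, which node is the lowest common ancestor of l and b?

l's ancestor chain is l, k, e and b's is b, k, e; they first meet at k.

k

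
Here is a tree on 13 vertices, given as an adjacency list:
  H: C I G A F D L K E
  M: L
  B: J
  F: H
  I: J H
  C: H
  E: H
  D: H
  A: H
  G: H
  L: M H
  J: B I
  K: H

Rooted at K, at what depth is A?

2

Climbing from A to the root: A – H – K. That's 2 steps.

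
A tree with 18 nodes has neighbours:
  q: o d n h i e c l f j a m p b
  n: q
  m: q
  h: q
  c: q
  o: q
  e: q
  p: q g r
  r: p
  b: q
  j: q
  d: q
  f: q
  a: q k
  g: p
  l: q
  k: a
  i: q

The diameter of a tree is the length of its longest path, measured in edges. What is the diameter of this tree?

BFS from r reaches k last, at distance 4; BFS from k confirms no node is farther.
Path: r – p – q – a – k.

4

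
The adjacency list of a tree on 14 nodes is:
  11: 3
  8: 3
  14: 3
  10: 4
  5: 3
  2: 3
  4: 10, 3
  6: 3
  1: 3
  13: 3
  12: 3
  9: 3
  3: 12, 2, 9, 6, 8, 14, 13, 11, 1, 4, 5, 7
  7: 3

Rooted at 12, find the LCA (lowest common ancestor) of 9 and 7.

9's ancestor chain is 9, 3, 12 and 7's is 7, 3, 12; they first meet at 3.

3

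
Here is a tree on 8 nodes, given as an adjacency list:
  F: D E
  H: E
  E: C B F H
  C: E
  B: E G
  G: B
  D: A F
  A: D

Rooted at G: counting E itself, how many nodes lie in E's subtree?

Descendants of E (including itself): E, C, H, F, D, A. That's 6.

6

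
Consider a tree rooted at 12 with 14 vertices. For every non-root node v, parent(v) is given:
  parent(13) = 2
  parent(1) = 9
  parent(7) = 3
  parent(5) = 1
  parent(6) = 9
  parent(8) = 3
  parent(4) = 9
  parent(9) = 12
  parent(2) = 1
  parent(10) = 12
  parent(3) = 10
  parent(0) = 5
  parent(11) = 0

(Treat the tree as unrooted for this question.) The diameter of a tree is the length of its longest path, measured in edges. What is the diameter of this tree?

8

BFS from 11 reaches 8 last, at distance 8; BFS from 8 confirms no node is farther.
Path: 11 - 0 - 5 - 1 - 9 - 12 - 10 - 3 - 8.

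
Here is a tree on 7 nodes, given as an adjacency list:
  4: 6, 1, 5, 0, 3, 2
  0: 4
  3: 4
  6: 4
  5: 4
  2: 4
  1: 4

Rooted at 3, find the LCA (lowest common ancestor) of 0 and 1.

Path 0→root: 0 4 3; path 1→root: 1 4 3.
First common node: 4.

4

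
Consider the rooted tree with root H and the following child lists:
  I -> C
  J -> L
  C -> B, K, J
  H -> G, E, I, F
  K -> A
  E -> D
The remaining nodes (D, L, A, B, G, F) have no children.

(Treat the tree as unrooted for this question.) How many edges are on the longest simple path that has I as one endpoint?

3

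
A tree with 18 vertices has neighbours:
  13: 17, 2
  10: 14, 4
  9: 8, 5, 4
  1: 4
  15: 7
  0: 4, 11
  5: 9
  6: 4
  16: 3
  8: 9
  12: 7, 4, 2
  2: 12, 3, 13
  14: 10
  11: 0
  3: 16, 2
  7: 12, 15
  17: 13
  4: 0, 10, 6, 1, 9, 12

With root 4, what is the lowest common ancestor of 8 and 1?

Ancestors of 8 (toward the root): 8, 9, 4.
Ancestors of 1: 1, 4.
The deepest node appearing in both lists is 4.

4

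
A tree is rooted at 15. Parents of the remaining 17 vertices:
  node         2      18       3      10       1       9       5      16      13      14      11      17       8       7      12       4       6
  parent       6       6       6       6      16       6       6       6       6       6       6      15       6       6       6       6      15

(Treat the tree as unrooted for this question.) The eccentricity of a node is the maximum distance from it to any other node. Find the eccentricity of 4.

The node farthest from 4 is 17 (1 also at distance 3), via 4–6–15–17 — 3 edges.

3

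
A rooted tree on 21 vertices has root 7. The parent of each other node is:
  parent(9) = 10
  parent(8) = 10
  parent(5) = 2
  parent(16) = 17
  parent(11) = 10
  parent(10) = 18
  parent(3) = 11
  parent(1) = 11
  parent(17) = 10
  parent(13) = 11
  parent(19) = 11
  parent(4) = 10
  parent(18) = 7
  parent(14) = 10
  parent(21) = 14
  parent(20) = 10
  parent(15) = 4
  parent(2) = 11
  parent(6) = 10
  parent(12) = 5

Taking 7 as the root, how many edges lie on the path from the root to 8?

3

Climbing from 8 to the root: 8 – 10 – 18 – 7. That's 3 steps.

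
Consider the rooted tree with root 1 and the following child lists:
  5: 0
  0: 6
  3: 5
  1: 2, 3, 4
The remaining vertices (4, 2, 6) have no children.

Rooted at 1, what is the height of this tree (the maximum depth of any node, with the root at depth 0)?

4

A deepest node is 6, reached by 1–3–5–0–6.
That path has 4 edges, so the height is 4.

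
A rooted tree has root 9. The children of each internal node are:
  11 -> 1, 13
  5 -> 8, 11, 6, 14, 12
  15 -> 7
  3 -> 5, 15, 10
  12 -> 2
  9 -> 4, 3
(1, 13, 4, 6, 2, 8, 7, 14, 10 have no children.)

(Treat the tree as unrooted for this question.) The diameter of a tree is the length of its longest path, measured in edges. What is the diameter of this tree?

BFS from 7 reaches 1 last, at distance 5; BFS from 1 confirms no node is farther.
Path: 7 - 15 - 3 - 5 - 11 - 1.

5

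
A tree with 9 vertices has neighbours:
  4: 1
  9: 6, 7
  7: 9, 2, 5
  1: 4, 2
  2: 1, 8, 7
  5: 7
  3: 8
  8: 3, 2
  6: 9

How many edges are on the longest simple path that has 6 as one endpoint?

5

The node farthest from 6 is 3 (4 also at distance 5), via 6–9–7–2–8–3 — 5 edges.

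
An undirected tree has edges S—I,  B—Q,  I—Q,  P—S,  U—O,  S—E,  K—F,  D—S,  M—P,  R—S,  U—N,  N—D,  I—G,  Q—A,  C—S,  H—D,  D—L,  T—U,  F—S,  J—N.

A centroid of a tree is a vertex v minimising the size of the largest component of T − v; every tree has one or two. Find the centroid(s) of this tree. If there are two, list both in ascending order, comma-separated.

S

If S is removed the pieces have sizes 8, 5, 2, 2, 1, 1, 1, all ≤ ⌊21/2⌋ = 10.
No neighbour of S does as well, so S is the unique centroid.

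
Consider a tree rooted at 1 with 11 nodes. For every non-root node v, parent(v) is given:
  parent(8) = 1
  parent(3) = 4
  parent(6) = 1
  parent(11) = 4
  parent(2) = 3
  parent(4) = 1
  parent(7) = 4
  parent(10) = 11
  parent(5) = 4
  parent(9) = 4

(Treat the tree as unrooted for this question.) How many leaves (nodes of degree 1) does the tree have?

7

The leaves are 2, 5, 6, 7, 8, 9, 10.
That is 7 leaves.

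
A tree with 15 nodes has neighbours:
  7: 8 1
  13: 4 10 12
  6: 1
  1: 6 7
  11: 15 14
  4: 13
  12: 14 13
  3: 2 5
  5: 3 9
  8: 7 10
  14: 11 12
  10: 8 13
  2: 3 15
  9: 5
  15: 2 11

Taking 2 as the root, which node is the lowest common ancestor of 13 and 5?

2

Ancestors of 13 (toward the root): 13, 12, 14, 11, 15, 2.
Ancestors of 5: 5, 3, 2.
The deepest node appearing in both lists is 2.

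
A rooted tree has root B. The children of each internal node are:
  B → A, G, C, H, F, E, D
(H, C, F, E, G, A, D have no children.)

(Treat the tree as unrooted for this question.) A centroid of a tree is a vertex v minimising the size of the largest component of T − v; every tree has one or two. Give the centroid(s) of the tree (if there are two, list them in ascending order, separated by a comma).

Removing B splits the tree into components of sizes 1, 1, 1, 1, 1, 1, 1; the largest is 1 ≤ ⌊8/2⌋ = 4.
No neighbour of B does as well, so B is the unique centroid.

B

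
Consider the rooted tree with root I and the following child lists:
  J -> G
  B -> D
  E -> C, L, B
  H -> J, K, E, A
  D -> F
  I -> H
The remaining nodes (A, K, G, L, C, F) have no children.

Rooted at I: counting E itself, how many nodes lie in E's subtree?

6

E's subtree: {E, B, L, C, D, F}, size 6.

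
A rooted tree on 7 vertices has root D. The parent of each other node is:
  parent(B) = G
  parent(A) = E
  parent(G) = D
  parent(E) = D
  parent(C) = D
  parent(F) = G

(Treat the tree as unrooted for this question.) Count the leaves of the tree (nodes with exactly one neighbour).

Degree-1 nodes: A, B, C, F — 4 of them.

4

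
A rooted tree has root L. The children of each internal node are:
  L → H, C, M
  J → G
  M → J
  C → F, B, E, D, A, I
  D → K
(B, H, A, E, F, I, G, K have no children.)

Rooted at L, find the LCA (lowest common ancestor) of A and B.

C

Path A→root: A C L; path B→root: B C L.
First common node: C.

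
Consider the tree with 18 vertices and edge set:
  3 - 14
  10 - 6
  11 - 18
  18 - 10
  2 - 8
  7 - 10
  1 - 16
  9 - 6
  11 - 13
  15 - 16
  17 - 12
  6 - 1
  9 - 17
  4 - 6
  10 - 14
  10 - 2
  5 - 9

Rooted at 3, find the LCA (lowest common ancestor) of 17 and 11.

Path 17→root: 17 9 6 10 14 3; path 11→root: 11 18 10 14 3.
First common node: 10.

10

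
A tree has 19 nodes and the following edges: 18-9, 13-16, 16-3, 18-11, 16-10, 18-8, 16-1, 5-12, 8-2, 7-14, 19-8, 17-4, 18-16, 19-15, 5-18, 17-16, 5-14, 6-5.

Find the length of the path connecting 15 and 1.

5

The path is 15 - 19 - 8 - 18 - 16 - 1, which has 5 edges.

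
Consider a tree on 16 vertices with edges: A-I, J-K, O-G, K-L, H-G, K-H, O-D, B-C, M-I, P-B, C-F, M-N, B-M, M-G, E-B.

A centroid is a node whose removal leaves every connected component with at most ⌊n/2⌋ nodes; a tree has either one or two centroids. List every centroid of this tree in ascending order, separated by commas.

M

Delete M: the remaining components have sizes 7, 5, 2, 1. Max 7 ≤ 8, so M is a centroid.
No neighbour of M does as well, so M is the unique centroid.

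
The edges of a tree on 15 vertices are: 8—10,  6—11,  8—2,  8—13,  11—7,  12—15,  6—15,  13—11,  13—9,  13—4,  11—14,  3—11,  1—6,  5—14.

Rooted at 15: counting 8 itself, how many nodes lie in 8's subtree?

3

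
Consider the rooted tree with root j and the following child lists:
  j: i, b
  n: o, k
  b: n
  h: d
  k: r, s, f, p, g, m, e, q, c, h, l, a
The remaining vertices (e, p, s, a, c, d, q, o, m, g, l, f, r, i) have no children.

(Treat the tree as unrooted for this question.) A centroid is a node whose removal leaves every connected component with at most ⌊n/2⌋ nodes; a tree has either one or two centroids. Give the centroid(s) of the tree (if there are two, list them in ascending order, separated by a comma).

k

If k is removed the pieces have sizes 5, 2, 1, 1, 1, 1, 1, 1, 1, 1, 1, 1, 1, all ≤ ⌊19/2⌋ = 9.
Every other node leaves some component of size > 9, so the centroid is unique.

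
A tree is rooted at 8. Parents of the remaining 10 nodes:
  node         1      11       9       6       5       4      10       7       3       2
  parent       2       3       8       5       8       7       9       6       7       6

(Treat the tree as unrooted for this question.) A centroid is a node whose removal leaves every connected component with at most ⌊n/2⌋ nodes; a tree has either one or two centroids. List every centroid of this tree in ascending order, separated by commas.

6

Delete 6: the remaining components have sizes 4, 4, 2. Max 4 ≤ 5, so 6 is a centroid.
No neighbour of 6 does as well, so 6 is the unique centroid.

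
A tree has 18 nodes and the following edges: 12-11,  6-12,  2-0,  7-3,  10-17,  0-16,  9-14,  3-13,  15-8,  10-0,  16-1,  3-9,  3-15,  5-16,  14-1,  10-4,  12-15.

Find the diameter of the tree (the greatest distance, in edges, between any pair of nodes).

A longest path is 4 – 10 – 0 – 16 – 1 – 14 – 9 – 3 – 15 – 12 – 11, with 10 edges.

10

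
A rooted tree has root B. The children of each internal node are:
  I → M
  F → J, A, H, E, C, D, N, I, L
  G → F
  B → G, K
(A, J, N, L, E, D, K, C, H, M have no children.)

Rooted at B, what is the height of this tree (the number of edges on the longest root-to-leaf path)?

M sits deepest: B–G–F–I–M — 4 edges from the root.

4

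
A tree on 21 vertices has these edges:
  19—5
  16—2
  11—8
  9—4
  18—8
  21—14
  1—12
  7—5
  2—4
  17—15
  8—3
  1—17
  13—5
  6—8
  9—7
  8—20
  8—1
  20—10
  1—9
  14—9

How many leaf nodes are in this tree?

Exactly 11 nodes have a single neighbour: 3, 6, 10, 11, 12, 13, 15, 16, 18, 19, 21.

11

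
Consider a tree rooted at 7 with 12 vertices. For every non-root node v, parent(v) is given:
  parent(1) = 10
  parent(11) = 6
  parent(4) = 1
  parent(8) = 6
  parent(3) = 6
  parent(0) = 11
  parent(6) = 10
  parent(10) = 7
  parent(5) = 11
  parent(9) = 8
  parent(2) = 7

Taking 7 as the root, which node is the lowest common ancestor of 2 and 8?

Ancestors of 2 (toward the root): 2, 7.
Ancestors of 8: 8, 6, 10, 7.
The deepest node appearing in both lists is 7.

7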